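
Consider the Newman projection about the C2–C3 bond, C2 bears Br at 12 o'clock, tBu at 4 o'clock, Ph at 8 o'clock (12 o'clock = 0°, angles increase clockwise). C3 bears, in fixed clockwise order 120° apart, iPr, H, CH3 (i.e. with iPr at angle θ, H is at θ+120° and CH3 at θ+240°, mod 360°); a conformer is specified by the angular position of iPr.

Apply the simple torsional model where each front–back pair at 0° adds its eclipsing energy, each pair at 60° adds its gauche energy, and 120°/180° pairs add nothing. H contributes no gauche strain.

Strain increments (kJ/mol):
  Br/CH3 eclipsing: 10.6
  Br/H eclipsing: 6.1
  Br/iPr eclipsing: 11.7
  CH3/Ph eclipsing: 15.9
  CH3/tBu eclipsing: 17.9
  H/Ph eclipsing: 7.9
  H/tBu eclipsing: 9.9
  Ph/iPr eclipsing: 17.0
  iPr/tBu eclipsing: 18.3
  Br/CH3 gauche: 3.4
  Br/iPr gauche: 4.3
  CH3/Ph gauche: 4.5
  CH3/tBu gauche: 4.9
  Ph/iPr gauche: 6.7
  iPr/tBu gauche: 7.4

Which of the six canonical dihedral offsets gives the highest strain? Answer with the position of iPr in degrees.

iPr at 0° (eclipsed): Br–iPr eclipsed, tBu–H eclipsed, Ph–CH3 eclipsed; 11.7 + 9.9 + 15.9 = 37.5 kJ/mol.
iPr at 60° (staggered): Br–iPr gauche, Br–CH3 gauche, tBu–iPr gauche, Ph–CH3 gauche; 4.3 + 3.4 + 7.4 + 4.5 = 19.6 kJ/mol.
iPr at 120° (eclipsed): Br–CH3 eclipsed, tBu–iPr eclipsed, Ph–H eclipsed; 10.6 + 18.3 + 7.9 = 36.8 kJ/mol.
iPr at 180° (staggered): Br–CH3 gauche, tBu–iPr gauche, tBu–CH3 gauche, Ph–iPr gauche; 3.4 + 7.4 + 4.9 + 6.7 = 22.4 kJ/mol.
iPr at 240° (eclipsed): Br–H eclipsed, tBu–CH3 eclipsed, Ph–iPr eclipsed; 6.1 + 17.9 + 17.0 = 41.0 kJ/mol.
iPr at 300° (staggered): Br–iPr gauche, tBu–CH3 gauche, Ph–iPr gauche, Ph–CH3 gauche; 4.3 + 4.9 + 6.7 + 4.5 = 20.4 kJ/mol.
The maximum (41.0 kJ/mol) occurs with iPr at 240°.

240°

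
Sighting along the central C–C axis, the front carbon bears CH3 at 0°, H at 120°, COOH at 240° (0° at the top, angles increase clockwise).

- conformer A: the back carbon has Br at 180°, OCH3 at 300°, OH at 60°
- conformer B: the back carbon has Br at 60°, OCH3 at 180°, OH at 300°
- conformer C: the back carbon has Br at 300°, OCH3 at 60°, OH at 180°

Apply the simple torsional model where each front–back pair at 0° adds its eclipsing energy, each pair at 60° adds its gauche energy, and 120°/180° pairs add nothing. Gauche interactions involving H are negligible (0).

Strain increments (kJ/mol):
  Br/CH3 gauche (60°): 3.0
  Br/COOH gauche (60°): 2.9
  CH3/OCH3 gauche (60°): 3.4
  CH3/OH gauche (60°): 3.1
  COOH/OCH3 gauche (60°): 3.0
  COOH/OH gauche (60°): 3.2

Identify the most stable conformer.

A (staggered): CH3–OCH3 gauche, CH3–OH gauche, COOH–Br gauche, COOH–OCH3 gauche; 3.4 + 3.1 + 2.9 + 3.0 = 12.4 kJ/mol.
B (staggered): CH3–Br gauche, CH3–OH gauche, COOH–OCH3 gauche, COOH–OH gauche; 3.0 + 3.1 + 3.0 + 3.2 = 12.3 kJ/mol.
C (staggered): CH3–Br gauche, CH3–OCH3 gauche, COOH–Br gauche, COOH–OH gauche; 3.0 + 3.4 + 2.9 + 3.2 = 12.5 kJ/mol.
B has the lowest total (12.3 kJ/mol).

B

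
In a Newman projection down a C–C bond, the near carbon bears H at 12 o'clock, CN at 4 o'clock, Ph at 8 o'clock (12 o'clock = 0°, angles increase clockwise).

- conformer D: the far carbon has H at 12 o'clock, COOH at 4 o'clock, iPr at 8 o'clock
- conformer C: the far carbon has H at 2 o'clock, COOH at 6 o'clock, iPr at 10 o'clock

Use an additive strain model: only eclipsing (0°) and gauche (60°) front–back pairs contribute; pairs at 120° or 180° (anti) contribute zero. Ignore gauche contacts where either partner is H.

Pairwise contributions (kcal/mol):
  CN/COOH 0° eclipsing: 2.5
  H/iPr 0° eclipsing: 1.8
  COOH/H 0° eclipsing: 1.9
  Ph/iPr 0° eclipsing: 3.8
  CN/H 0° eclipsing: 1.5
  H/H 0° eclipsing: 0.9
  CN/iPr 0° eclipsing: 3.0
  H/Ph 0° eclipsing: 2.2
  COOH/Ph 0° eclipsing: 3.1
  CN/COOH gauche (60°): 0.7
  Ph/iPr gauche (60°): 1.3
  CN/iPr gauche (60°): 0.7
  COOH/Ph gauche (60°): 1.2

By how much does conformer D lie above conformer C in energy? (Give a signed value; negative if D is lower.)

+4.0 kcal/mol

D is eclipsed. H at 0° is eclipsed with H at 0° (0.9); CN at 120° is eclipsed with COOH at 120° (2.5); Ph at 240° is eclipsed with iPr at 240° (3.8). Total 7.2 kcal/mol.
C is staggered. CN at 120° is gauche with COOH at 180° (0.7); Ph at 240° is gauche with COOH at 180° (1.2); Ph at 240° is gauche with iPr at 300° (1.3). Total 3.2 kcal/mol.
E(D) − E(C) = 7.2 − 3.2 = +4.0 kcal/mol.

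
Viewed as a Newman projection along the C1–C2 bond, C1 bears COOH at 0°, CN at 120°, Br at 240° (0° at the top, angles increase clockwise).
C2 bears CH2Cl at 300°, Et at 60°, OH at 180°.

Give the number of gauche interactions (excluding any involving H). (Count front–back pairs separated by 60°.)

6

Non-H gauche pairs: COOH(0°)/CH2Cl(300°); COOH(0°)/Et(60°); CN(120°)/Et(60°); CN(120°)/OH(180°); Br(240°)/CH2Cl(300°); Br(240°)/OH(180°) — 6 interactions.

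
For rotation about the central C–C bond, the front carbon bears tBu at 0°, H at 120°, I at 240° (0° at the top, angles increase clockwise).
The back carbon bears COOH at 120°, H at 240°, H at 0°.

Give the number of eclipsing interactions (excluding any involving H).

Every eclipsing pair involves H, so the count is 0.

0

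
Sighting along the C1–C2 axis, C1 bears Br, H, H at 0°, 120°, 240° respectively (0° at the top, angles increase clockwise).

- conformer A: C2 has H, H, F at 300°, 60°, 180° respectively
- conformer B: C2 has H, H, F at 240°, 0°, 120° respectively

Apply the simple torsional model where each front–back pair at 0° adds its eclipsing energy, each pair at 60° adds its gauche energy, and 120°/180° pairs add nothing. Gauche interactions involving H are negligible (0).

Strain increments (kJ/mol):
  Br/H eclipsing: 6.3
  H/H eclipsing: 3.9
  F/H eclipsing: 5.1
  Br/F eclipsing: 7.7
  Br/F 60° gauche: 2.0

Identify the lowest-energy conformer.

A (staggered): no non-H gauche contacts → 0.0 kJ/mol.
B is eclipsed. Br at 0° is eclipsed with H at 0° (6.3); H at 120° is eclipsed with F at 120° (5.1); H at 240° is eclipsed with H at 240° (3.9). Total 15.3 kJ/mol.
A has the lowest total (0.0 kJ/mol).

A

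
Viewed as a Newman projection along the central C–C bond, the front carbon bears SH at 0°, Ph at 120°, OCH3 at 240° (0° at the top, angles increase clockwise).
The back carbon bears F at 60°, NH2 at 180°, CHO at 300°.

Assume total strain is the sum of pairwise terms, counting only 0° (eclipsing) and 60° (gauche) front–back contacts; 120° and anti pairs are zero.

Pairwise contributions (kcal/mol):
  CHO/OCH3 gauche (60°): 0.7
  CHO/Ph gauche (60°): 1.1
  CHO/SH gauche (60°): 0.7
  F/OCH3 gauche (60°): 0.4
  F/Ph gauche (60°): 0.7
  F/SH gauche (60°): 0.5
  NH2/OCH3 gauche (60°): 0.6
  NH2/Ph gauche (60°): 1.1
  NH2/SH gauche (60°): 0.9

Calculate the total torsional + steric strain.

This conformer (staggered): SH(0°)/F(60°) gauche 0.5; SH(0°)/CHO(300°) gauche 0.7; Ph(120°)/F(60°) gauche 0.7; Ph(120°)/NH2(180°) gauche 1.1; OCH3(240°)/NH2(180°) gauche 0.6; OCH3(240°)/CHO(300°) gauche 0.7 → 4.3 kcal/mol.

4.3 kcal/mol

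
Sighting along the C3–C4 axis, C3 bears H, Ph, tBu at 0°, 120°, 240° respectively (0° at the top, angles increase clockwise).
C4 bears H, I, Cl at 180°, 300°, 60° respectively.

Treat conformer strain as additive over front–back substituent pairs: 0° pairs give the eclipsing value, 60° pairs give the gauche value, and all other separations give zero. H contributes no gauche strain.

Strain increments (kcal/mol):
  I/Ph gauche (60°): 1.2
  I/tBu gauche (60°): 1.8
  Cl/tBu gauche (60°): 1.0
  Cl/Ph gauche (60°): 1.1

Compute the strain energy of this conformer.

This conformer (staggered): Ph–Cl gauche, tBu–I gauche; 1.1 + 1.8 = 2.9 kcal/mol.

2.9 kcal/mol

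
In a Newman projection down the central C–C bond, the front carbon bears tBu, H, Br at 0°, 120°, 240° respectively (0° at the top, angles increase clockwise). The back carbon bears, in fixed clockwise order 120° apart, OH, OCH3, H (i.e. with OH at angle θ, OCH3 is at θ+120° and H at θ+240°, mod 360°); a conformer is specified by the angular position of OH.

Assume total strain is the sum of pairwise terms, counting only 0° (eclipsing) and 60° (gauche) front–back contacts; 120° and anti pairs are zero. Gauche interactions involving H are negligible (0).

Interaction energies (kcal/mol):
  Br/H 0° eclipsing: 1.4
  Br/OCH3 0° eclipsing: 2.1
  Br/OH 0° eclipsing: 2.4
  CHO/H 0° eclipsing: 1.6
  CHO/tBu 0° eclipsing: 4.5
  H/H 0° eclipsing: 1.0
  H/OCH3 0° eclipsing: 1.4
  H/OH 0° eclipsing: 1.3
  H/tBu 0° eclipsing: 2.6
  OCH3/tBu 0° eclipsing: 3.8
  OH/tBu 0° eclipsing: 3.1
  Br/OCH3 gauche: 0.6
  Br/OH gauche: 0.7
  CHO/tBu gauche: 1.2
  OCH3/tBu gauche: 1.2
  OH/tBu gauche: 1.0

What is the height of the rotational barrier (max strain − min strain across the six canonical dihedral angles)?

5.6 kcal/mol

OH at 0° is eclipsed. tBu at 0° is eclipsed with OH at 0° (3.1); H at 120° is eclipsed with OCH3 at 120° (1.4); Br at 240° is eclipsed with H at 240° (1.4). Total 5.9 kcal/mol.
OH at 60° is staggered. tBu at 0° is gauche with OH at 60° (1.0); Br at 240° is gauche with OCH3 at 180° (0.6). Total 1.6 kcal/mol.
OH at 120° is eclipsed. tBu at 0° is eclipsed with H at 0° (2.6); H at 120° is eclipsed with OH at 120° (1.3); Br at 240° is eclipsed with OCH3 at 240° (2.1). Total 6.0 kcal/mol.
OH at 180° is staggered. tBu at 0° is gauche with OCH3 at 300° (1.2); Br at 240° is gauche with OH at 180° (0.7); Br at 240° is gauche with OCH3 at 300° (0.6). Total 2.5 kcal/mol.
OH at 240° is eclipsed. tBu at 0° is eclipsed with OCH3 at 0° (3.8); H at 120° is eclipsed with H at 120° (1.0); Br at 240° is eclipsed with OH at 240° (2.4). Total 7.2 kcal/mol.
OH at 300° is staggered. tBu at 0° is gauche with OH at 300° (1.0); tBu at 0° is gauche with OCH3 at 60° (1.2); Br at 240° is gauche with OH at 300° (0.7). Total 2.9 kcal/mol.
Max at 240° (7.2 kcal/mol), min at 60° (1.6 kcal/mol); barrier = 5.6 kcal/mol.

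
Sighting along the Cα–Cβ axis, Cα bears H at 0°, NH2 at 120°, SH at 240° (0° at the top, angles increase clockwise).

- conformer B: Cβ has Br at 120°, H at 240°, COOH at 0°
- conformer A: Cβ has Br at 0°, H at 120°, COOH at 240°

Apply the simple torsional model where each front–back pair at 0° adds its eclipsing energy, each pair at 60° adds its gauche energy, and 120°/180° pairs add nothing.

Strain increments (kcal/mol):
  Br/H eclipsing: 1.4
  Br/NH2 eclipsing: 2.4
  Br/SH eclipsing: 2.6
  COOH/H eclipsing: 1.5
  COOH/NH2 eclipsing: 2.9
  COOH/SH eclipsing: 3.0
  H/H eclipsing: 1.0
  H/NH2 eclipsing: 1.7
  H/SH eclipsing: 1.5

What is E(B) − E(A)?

-0.7 kcal/mol

B (eclipsed): H(0°)/COOH(0°) eclipsed 1.5; NH2(120°)/Br(120°) eclipsed 2.4; SH(240°)/H(240°) eclipsed 1.5 → 5.4 kcal/mol.
A (eclipsed): H(0°)/Br(0°) eclipsed 1.4; NH2(120°)/H(120°) eclipsed 1.7; SH(240°)/COOH(240°) eclipsed 3.0 → 6.1 kcal/mol.
E(B) − E(A) = 5.4 − 6.1 = -0.7 kcal/mol.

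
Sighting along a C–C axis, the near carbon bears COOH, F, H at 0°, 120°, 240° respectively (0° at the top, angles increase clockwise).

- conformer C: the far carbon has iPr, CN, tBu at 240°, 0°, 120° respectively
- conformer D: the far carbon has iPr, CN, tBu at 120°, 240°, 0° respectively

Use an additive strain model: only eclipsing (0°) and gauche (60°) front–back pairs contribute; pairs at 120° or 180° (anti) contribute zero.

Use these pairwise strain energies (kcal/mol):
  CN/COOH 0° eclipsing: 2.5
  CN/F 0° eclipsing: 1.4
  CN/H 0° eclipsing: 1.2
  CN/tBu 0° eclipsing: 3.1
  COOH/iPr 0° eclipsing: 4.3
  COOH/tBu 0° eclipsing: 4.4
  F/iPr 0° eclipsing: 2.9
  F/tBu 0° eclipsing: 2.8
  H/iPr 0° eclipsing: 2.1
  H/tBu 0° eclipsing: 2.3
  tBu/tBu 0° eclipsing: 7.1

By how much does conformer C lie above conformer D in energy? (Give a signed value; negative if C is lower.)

C (eclipsed): COOH–CN eclipsed, F–tBu eclipsed, H–iPr eclipsed; 2.5 + 2.8 + 2.1 = 7.4 kcal/mol.
D (eclipsed): COOH–tBu eclipsed, F–iPr eclipsed, H–CN eclipsed; 4.4 + 2.9 + 1.2 = 8.5 kcal/mol.
E(C) − E(D) = 7.4 − 8.5 = -1.1 kcal/mol.

-1.1 kcal/mol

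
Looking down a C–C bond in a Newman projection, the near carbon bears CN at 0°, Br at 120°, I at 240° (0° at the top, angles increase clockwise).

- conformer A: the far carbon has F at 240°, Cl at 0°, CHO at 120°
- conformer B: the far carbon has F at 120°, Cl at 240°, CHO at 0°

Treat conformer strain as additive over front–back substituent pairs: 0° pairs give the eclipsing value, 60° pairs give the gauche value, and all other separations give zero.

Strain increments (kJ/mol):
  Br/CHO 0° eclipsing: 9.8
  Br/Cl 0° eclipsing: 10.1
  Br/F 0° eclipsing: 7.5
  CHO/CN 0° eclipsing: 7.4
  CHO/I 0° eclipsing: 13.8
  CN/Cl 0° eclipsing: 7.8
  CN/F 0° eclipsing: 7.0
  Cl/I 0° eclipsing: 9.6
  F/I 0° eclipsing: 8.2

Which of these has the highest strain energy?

A (eclipsed): CN(0°)/Cl(0°) eclipsed 7.8; Br(120°)/CHO(120°) eclipsed 9.8; I(240°)/F(240°) eclipsed 8.2 → 25.8 kJ/mol.
B (eclipsed): CN(0°)/CHO(0°) eclipsed 7.4; Br(120°)/F(120°) eclipsed 7.5; I(240°)/Cl(240°) eclipsed 9.6 → 24.5 kJ/mol.
A has the highest total (25.8 kJ/mol).

A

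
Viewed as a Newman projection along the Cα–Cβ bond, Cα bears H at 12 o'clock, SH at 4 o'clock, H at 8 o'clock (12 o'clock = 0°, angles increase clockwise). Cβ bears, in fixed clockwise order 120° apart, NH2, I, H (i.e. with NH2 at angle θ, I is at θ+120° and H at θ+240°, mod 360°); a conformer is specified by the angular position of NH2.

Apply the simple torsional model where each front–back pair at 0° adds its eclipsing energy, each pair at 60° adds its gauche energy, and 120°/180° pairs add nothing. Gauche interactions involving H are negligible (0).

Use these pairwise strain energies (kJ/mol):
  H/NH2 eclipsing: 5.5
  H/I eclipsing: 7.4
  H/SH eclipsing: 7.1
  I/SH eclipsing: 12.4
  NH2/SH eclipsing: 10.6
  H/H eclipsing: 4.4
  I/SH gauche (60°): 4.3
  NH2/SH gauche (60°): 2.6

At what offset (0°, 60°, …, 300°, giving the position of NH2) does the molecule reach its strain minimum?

NH2 at 0° (eclipsed): H–NH2 eclipsed, SH–I eclipsed, H–H eclipsed; 5.5 + 12.4 + 4.4 = 22.3 kJ/mol.
NH2 at 60° (staggered): SH–NH2 gauche, SH–I gauche; 2.6 + 4.3 = 6.9 kJ/mol.
NH2 at 120° (eclipsed): H–H eclipsed, SH–NH2 eclipsed, H–I eclipsed; 4.4 + 10.6 + 7.4 = 22.4 kJ/mol.
NH2 at 180° (staggered): SH–NH2 gauche; 2.6 = 2.6 kJ/mol.
NH2 at 240° (eclipsed): H–I eclipsed, SH–H eclipsed, H–NH2 eclipsed; 7.4 + 7.1 + 5.5 = 20.0 kJ/mol.
NH2 at 300° (staggered): SH–I gauche; 4.3 = 4.3 kJ/mol.
The minimum (2.6 kJ/mol) occurs with NH2 at 180°.

180°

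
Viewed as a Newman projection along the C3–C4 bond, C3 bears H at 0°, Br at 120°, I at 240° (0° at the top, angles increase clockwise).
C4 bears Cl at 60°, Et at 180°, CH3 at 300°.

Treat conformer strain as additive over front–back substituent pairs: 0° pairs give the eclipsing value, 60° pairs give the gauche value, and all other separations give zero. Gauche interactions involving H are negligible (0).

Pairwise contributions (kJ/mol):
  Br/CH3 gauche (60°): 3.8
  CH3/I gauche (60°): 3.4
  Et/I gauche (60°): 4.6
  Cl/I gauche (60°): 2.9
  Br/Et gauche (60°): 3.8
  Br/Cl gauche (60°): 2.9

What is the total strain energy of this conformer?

This conformer (staggered): Br(120°)/Cl(60°) gauche 2.9; Br(120°)/Et(180°) gauche 3.8; I(240°)/Et(180°) gauche 4.6; I(240°)/CH3(300°) gauche 3.4 → 14.7 kJ/mol.

14.7 kJ/mol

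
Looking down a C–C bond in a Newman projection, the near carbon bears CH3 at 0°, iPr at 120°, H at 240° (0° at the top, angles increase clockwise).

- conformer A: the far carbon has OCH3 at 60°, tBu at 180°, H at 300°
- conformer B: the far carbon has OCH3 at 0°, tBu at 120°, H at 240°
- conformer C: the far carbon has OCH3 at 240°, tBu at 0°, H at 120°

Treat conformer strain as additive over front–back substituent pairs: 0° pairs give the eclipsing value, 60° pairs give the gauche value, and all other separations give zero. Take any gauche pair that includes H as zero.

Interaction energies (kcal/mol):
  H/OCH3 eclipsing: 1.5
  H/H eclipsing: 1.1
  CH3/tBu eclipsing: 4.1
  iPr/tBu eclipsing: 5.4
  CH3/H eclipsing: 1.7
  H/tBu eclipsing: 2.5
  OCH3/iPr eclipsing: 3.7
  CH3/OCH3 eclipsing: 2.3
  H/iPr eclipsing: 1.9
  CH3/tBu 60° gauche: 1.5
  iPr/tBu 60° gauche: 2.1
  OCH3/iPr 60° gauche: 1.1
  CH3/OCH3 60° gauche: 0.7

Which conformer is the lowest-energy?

A

A (staggered): CH3–OCH3 gauche, iPr–OCH3 gauche, iPr–tBu gauche; 0.7 + 1.1 + 2.1 = 3.9 kcal/mol.
B (eclipsed): CH3–OCH3 eclipsed, iPr–tBu eclipsed, H–H eclipsed; 2.3 + 5.4 + 1.1 = 8.8 kcal/mol.
C (eclipsed): CH3–tBu eclipsed, iPr–H eclipsed, H–OCH3 eclipsed; 4.1 + 1.9 + 1.5 = 7.5 kcal/mol.
A has the lowest total (3.9 kcal/mol).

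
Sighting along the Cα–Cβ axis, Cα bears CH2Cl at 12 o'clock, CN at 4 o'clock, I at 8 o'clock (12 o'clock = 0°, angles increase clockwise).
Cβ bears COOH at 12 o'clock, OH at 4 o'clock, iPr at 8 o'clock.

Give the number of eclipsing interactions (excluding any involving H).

Non-H eclipsing pairs: CH2Cl(0°)/COOH(0°); CN(120°)/OH(120°); I(240°)/iPr(240°) — 3 interactions.

3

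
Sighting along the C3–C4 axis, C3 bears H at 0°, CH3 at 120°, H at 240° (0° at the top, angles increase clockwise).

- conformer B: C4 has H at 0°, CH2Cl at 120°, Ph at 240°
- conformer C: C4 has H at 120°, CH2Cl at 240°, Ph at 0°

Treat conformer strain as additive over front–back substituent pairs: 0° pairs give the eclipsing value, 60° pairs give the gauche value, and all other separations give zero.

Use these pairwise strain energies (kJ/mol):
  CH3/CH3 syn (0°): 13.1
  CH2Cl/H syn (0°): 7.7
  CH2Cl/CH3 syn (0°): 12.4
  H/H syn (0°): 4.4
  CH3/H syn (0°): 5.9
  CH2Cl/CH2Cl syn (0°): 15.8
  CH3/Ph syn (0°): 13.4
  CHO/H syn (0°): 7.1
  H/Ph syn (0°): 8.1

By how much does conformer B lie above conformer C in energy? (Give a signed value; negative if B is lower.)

+3.2 kJ/mol

B (eclipsed): H–H eclipsed, CH3–CH2Cl eclipsed, H–Ph eclipsed; 4.4 + 12.4 + 8.1 = 24.9 kJ/mol.
C (eclipsed): H–Ph eclipsed, CH3–H eclipsed, H–CH2Cl eclipsed; 8.1 + 5.9 + 7.7 = 21.7 kJ/mol.
E(B) − E(C) = 24.9 − 21.7 = +3.2 kJ/mol.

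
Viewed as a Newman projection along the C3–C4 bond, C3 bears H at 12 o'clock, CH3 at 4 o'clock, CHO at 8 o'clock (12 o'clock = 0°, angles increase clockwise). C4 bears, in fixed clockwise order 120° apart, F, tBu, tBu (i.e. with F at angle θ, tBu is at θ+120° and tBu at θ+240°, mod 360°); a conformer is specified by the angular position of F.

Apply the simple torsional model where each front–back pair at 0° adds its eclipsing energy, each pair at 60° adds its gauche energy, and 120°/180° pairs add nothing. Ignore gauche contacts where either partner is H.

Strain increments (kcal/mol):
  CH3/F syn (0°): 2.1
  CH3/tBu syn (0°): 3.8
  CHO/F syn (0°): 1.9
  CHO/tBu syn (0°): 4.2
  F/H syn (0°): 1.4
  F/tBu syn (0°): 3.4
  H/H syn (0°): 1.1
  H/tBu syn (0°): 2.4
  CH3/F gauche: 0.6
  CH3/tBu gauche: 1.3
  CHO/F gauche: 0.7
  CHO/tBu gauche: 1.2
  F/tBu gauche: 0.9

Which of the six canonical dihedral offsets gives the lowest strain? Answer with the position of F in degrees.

180°

F at 0° (eclipsed): H(0°)/F(0°) eclipsed 1.4; CH3(120°)/tBu(120°) eclipsed 3.8; CHO(240°)/tBu(240°) eclipsed 4.2 → 9.4 kcal/mol.
F at 60° (staggered): CH3(120°)/F(60°) gauche 0.6; CH3(120°)/tBu(180°) gauche 1.3; CHO(240°)/tBu(180°) gauche 1.2; CHO(240°)/tBu(300°) gauche 1.2 → 4.3 kcal/mol.
F at 120° (eclipsed): H(0°)/tBu(0°) eclipsed 2.4; CH3(120°)/F(120°) eclipsed 2.1; CHO(240°)/tBu(240°) eclipsed 4.2 → 8.7 kcal/mol.
F at 180° (staggered): CH3(120°)/F(180°) gauche 0.6; CH3(120°)/tBu(60°) gauche 1.3; CHO(240°)/F(180°) gauche 0.7; CHO(240°)/tBu(300°) gauche 1.2 → 3.8 kcal/mol.
F at 240° (eclipsed): H(0°)/tBu(0°) eclipsed 2.4; CH3(120°)/tBu(120°) eclipsed 3.8; CHO(240°)/F(240°) eclipsed 1.9 → 8.1 kcal/mol.
F at 300° (staggered): CH3(120°)/tBu(60°) gauche 1.3; CH3(120°)/tBu(180°) gauche 1.3; CHO(240°)/F(300°) gauche 0.7; CHO(240°)/tBu(180°) gauche 1.2 → 4.5 kcal/mol.
The minimum (3.8 kcal/mol) occurs with F at 180°.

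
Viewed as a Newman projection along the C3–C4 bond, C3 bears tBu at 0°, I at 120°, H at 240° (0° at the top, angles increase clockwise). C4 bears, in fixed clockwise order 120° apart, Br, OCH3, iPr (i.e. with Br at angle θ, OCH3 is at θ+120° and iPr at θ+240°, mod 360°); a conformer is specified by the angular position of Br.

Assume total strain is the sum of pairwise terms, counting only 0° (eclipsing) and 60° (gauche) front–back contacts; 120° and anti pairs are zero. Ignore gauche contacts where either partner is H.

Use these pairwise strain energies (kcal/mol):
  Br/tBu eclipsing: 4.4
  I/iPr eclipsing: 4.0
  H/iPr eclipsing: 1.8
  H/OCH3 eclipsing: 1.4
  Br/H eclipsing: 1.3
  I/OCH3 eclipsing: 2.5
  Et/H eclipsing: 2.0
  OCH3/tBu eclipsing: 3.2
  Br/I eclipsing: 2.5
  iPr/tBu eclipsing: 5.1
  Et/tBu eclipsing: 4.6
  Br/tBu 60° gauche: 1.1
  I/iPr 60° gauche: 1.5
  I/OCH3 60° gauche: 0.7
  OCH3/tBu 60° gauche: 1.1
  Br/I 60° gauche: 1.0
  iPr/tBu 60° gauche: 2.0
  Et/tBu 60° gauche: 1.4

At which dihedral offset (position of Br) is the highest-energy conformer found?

Br at 0° (eclipsed): tBu(0°)/Br(0°) eclipsed 4.4; I(120°)/OCH3(120°) eclipsed 2.5; H(240°)/iPr(240°) eclipsed 1.8 → 8.7 kcal/mol.
Br at 60° (staggered): tBu(0°)/Br(60°) gauche 1.1; tBu(0°)/iPr(300°) gauche 2.0; I(120°)/Br(60°) gauche 1.0; I(120°)/OCH3(180°) gauche 0.7 → 4.8 kcal/mol.
Br at 120° (eclipsed): tBu(0°)/iPr(0°) eclipsed 5.1; I(120°)/Br(120°) eclipsed 2.5; H(240°)/OCH3(240°) eclipsed 1.4 → 9.0 kcal/mol.
Br at 180° (staggered): tBu(0°)/OCH3(300°) gauche 1.1; tBu(0°)/iPr(60°) gauche 2.0; I(120°)/Br(180°) gauche 1.0; I(120°)/iPr(60°) gauche 1.5 → 5.6 kcal/mol.
Br at 240° (eclipsed): tBu(0°)/OCH3(0°) eclipsed 3.2; I(120°)/iPr(120°) eclipsed 4.0; H(240°)/Br(240°) eclipsed 1.3 → 8.5 kcal/mol.
Br at 300° (staggered): tBu(0°)/Br(300°) gauche 1.1; tBu(0°)/OCH3(60°) gauche 1.1; I(120°)/OCH3(60°) gauche 0.7; I(120°)/iPr(180°) gauche 1.5 → 4.4 kcal/mol.
The maximum (9.0 kcal/mol) occurs with Br at 120°.

120°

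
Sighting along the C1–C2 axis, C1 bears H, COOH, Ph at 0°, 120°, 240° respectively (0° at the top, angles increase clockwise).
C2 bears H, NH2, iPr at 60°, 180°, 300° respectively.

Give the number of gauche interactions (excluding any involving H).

Non-H gauche pairs: COOH(120°)/NH2(180°); Ph(240°)/NH2(180°); Ph(240°)/iPr(300°) — 3 interactions.

3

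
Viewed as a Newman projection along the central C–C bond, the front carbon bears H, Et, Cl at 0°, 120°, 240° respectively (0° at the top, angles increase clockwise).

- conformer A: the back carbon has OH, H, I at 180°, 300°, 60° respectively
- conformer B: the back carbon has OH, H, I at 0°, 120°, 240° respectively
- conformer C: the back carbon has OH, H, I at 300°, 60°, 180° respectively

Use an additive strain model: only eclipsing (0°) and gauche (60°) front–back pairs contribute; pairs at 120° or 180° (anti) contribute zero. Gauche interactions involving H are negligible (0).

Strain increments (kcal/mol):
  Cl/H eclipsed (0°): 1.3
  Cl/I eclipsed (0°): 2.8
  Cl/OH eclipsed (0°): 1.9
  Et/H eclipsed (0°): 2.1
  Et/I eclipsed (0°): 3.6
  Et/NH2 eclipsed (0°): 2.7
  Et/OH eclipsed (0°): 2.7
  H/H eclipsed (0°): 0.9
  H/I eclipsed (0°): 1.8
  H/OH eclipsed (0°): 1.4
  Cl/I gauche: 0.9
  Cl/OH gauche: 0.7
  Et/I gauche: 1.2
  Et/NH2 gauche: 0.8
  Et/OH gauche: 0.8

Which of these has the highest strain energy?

A (staggered): Et(120°)/OH(180°) gauche 0.8; Et(120°)/I(60°) gauche 1.2; Cl(240°)/OH(180°) gauche 0.7 → 2.7 kcal/mol.
B (eclipsed): H(0°)/OH(0°) eclipsed 1.4; Et(120°)/H(120°) eclipsed 2.1; Cl(240°)/I(240°) eclipsed 2.8 → 6.3 kcal/mol.
C (staggered): Et(120°)/I(180°) gauche 1.2; Cl(240°)/OH(300°) gauche 0.7; Cl(240°)/I(180°) gauche 0.9 → 2.8 kcal/mol.
B has the highest total (6.3 kcal/mol).

B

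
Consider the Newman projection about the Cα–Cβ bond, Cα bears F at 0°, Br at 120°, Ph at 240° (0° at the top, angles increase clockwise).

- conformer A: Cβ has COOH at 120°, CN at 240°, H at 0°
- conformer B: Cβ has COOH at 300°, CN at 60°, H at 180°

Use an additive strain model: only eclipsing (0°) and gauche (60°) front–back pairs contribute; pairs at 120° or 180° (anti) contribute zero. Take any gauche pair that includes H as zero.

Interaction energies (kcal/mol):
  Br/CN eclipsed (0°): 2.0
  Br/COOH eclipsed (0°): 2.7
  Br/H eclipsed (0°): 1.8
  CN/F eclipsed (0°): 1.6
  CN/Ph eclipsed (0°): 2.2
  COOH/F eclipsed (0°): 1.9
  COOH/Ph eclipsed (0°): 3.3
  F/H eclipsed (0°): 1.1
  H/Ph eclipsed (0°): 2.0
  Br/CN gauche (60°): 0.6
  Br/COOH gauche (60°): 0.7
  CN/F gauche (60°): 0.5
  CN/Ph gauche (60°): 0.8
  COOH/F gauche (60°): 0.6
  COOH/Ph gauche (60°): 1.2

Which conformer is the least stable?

A (eclipsed): F–H eclipsed, Br–COOH eclipsed, Ph–CN eclipsed; 1.1 + 2.7 + 2.2 = 6.0 kcal/mol.
B (staggered): F–COOH gauche, F–CN gauche, Br–CN gauche, Ph–COOH gauche; 0.6 + 0.5 + 0.6 + 1.2 = 2.9 kcal/mol.
A has the highest total (6.0 kcal/mol).

A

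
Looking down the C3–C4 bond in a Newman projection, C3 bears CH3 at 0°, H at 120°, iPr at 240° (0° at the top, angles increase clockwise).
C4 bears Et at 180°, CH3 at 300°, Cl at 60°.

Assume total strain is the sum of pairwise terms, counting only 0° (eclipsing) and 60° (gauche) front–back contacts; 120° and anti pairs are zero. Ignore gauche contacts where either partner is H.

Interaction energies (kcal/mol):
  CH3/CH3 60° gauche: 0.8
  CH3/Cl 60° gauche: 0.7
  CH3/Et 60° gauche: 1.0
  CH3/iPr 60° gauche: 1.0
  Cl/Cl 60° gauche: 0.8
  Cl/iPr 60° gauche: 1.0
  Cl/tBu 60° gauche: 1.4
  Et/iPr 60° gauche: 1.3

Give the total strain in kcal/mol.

This conformer (staggered): CH3(0°)/CH3(300°) gauche 0.8; CH3(0°)/Cl(60°) gauche 0.7; iPr(240°)/Et(180°) gauche 1.3; iPr(240°)/CH3(300°) gauche 1.0 → 3.8 kcal/mol.

3.8 kcal/mol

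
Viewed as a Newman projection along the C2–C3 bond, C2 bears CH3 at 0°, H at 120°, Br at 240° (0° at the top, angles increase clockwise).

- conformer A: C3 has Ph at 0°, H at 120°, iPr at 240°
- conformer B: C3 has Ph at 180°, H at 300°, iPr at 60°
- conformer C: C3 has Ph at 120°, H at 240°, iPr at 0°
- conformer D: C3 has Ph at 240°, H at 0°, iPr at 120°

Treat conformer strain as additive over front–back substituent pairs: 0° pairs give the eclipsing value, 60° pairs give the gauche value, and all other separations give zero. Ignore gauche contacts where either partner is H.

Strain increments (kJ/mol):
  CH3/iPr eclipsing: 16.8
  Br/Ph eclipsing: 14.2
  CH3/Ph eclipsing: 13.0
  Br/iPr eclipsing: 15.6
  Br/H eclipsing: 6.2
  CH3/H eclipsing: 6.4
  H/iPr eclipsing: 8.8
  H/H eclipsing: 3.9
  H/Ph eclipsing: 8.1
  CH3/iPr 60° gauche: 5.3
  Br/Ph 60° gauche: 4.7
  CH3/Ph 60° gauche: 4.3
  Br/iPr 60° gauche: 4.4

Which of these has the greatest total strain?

A

A (eclipsed): CH3–Ph eclipsed, H–H eclipsed, Br–iPr eclipsed; 13.0 + 3.9 + 15.6 = 32.5 kJ/mol.
B (staggered): CH3–iPr gauche, Br–Ph gauche; 5.3 + 4.7 = 10.0 kJ/mol.
C (eclipsed): CH3–iPr eclipsed, H–Ph eclipsed, Br–H eclipsed; 16.8 + 8.1 + 6.2 = 31.1 kJ/mol.
D (eclipsed): CH3–H eclipsed, H–iPr eclipsed, Br–Ph eclipsed; 6.4 + 8.8 + 14.2 = 29.4 kJ/mol.
A has the highest total (32.5 kJ/mol).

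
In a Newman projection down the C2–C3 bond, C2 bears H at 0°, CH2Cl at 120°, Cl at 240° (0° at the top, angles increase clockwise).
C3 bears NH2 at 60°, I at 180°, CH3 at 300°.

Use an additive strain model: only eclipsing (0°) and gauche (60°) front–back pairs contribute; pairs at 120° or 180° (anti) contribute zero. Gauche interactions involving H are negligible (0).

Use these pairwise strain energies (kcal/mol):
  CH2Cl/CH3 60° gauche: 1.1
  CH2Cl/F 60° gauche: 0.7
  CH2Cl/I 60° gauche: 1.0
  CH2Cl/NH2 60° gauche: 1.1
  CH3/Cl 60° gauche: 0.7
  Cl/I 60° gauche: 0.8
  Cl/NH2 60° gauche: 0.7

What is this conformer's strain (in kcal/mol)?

This conformer (staggered): CH2Cl(120°)/NH2(60°) gauche 1.1; CH2Cl(120°)/I(180°) gauche 1.0; Cl(240°)/I(180°) gauche 0.8; Cl(240°)/CH3(300°) gauche 0.7 → 3.6 kcal/mol.

3.6 kcal/mol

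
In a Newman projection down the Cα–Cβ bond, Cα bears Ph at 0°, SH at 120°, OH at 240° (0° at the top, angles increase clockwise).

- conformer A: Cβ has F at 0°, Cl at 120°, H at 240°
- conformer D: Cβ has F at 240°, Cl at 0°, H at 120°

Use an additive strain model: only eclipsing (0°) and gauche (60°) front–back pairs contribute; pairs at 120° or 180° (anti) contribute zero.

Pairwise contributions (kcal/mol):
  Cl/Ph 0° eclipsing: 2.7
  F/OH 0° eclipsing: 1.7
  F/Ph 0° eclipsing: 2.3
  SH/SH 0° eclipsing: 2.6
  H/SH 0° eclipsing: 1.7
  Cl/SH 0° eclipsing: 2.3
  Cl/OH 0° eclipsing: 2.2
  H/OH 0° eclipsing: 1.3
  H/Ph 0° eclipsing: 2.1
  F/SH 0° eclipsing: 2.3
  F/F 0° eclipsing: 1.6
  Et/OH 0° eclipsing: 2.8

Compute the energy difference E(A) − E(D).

A (eclipsed): Ph–F eclipsed, SH–Cl eclipsed, OH–H eclipsed; 2.3 + 2.3 + 1.3 = 5.9 kcal/mol.
D (eclipsed): Ph–Cl eclipsed, SH–H eclipsed, OH–F eclipsed; 2.7 + 1.7 + 1.7 = 6.1 kcal/mol.
E(A) − E(D) = 5.9 − 6.1 = -0.2 kcal/mol.

-0.2 kcal/mol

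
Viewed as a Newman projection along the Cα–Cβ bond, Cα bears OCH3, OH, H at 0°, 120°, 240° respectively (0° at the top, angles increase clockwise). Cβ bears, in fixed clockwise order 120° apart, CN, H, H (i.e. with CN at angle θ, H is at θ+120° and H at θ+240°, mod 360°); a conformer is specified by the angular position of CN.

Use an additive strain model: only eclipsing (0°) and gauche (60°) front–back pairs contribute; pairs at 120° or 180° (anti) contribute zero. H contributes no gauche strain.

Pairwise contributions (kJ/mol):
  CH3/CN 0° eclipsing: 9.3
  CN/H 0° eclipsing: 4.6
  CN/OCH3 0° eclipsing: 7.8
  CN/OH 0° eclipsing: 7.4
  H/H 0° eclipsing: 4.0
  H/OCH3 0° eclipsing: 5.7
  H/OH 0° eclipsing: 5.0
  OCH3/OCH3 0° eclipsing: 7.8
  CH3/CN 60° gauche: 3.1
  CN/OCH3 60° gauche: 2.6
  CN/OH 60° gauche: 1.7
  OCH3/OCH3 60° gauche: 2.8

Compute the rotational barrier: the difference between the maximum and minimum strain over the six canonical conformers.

CN at 0° is eclipsed. OCH3 at 0° is eclipsed with CN at 0° (7.8); OH at 120° is eclipsed with H at 120° (5.0); H at 240° is eclipsed with H at 240° (4.0). Total 16.8 kJ/mol.
CN at 60° is staggered. OCH3 at 0° is gauche with CN at 60° (2.6); OH at 120° is gauche with CN at 60° (1.7). Total 4.3 kJ/mol.
CN at 120° is eclipsed. OCH3 at 0° is eclipsed with H at 0° (5.7); OH at 120° is eclipsed with CN at 120° (7.4); H at 240° is eclipsed with H at 240° (4.0). Total 17.1 kJ/mol.
CN at 180° is staggered. OH at 120° is gauche with CN at 180° (1.7). Total 1.7 kJ/mol.
CN at 240° is eclipsed. OCH3 at 0° is eclipsed with H at 0° (5.7); OH at 120° is eclipsed with H at 120° (5.0); H at 240° is eclipsed with CN at 240° (4.6). Total 15.3 kJ/mol.
CN at 300° is staggered. OCH3 at 0° is gauche with CN at 300° (2.6). Total 2.6 kJ/mol.
Max at 120° (17.1 kJ/mol), min at 180° (1.7 kJ/mol); barrier = 15.4 kJ/mol.

15.4 kJ/mol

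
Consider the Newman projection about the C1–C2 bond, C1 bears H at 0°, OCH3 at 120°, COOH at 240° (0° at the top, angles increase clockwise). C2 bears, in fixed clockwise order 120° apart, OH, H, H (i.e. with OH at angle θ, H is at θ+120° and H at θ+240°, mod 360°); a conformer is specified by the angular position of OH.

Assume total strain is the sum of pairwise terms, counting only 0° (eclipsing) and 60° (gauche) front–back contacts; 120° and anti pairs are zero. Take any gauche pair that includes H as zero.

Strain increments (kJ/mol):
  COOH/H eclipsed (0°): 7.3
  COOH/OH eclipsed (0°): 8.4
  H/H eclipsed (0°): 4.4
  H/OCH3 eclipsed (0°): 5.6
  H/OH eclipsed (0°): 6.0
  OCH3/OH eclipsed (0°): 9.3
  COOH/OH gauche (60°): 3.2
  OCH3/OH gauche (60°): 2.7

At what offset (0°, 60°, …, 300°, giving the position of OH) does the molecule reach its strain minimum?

60°

OH at 0° (eclipsed): H(0°)/OH(0°) eclipsed 6.0; OCH3(120°)/H(120°) eclipsed 5.6; COOH(240°)/H(240°) eclipsed 7.3 → 18.9 kJ/mol.
OH at 60° (staggered): OCH3(120°)/OH(60°) gauche 2.7 → 2.7 kJ/mol.
OH at 120° (eclipsed): H(0°)/H(0°) eclipsed 4.4; OCH3(120°)/OH(120°) eclipsed 9.3; COOH(240°)/H(240°) eclipsed 7.3 → 21.0 kJ/mol.
OH at 180° (staggered): OCH3(120°)/OH(180°) gauche 2.7; COOH(240°)/OH(180°) gauche 3.2 → 5.9 kJ/mol.
OH at 240° (eclipsed): H(0°)/H(0°) eclipsed 4.4; OCH3(120°)/H(120°) eclipsed 5.6; COOH(240°)/OH(240°) eclipsed 8.4 → 18.4 kJ/mol.
OH at 300° (staggered): COOH(240°)/OH(300°) gauche 3.2 → 3.2 kJ/mol.
The minimum (2.7 kJ/mol) occurs with OH at 60°.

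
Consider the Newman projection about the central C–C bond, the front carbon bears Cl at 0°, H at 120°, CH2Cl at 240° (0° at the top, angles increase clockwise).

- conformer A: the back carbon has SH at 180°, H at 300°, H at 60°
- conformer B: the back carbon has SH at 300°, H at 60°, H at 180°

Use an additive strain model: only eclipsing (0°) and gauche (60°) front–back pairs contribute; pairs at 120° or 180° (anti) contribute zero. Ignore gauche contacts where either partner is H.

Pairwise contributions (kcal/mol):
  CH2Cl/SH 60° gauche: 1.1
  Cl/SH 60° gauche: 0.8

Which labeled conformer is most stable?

A (staggered): CH2Cl–SH gauche; 1.1 = 1.1 kcal/mol.
B (staggered): Cl–SH gauche, CH2Cl–SH gauche; 0.8 + 1.1 = 1.9 kcal/mol.
A has the lowest total (1.1 kcal/mol).

A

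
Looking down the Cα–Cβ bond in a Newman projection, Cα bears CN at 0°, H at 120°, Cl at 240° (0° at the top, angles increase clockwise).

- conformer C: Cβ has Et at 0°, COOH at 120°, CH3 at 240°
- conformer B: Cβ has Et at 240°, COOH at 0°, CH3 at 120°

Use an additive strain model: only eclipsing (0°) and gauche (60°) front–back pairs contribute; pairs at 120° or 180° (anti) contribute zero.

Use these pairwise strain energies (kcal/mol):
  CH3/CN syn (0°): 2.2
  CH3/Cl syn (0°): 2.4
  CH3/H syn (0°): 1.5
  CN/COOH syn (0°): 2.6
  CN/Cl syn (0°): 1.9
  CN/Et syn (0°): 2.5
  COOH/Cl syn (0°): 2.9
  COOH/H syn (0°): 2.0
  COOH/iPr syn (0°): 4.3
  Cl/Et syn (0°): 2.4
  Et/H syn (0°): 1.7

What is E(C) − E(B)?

+0.4 kcal/mol

C (eclipsed): CN(0°)/Et(0°) eclipsed 2.5; H(120°)/COOH(120°) eclipsed 2.0; Cl(240°)/CH3(240°) eclipsed 2.4 → 6.9 kcal/mol.
B (eclipsed): CN(0°)/COOH(0°) eclipsed 2.6; H(120°)/CH3(120°) eclipsed 1.5; Cl(240°)/Et(240°) eclipsed 2.4 → 6.5 kcal/mol.
E(C) − E(B) = 6.9 − 6.5 = +0.4 kcal/mol.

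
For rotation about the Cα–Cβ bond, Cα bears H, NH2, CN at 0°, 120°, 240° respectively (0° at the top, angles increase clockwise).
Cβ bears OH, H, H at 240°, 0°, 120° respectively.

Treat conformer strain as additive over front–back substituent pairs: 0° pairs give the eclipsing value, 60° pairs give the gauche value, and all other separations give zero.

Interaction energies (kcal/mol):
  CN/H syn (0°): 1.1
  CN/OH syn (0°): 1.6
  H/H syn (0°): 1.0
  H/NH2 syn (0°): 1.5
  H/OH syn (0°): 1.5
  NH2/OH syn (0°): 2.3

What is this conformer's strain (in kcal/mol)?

This conformer (eclipsed): H(0°)/H(0°) eclipsed 1.0; NH2(120°)/H(120°) eclipsed 1.5; CN(240°)/OH(240°) eclipsed 1.6 → 4.1 kcal/mol.

4.1 kcal/mol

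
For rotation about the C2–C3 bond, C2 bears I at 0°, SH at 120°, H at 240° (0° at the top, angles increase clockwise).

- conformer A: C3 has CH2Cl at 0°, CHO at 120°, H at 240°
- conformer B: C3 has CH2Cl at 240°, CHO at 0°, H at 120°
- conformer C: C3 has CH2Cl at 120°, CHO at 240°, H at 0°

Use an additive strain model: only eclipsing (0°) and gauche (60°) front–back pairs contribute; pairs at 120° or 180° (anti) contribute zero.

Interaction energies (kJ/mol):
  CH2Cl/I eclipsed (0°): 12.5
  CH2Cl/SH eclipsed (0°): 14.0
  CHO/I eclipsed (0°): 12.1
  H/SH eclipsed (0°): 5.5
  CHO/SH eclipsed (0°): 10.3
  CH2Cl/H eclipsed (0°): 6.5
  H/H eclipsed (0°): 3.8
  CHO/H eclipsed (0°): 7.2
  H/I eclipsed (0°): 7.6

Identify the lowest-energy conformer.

A (eclipsed): I(0°)/CH2Cl(0°) eclipsed 12.5; SH(120°)/CHO(120°) eclipsed 10.3; H(240°)/H(240°) eclipsed 3.8 → 26.6 kJ/mol.
B (eclipsed): I(0°)/CHO(0°) eclipsed 12.1; SH(120°)/H(120°) eclipsed 5.5; H(240°)/CH2Cl(240°) eclipsed 6.5 → 24.1 kJ/mol.
C (eclipsed): I(0°)/H(0°) eclipsed 7.6; SH(120°)/CH2Cl(120°) eclipsed 14.0; H(240°)/CHO(240°) eclipsed 7.2 → 28.8 kJ/mol.
B has the lowest total (24.1 kJ/mol).

B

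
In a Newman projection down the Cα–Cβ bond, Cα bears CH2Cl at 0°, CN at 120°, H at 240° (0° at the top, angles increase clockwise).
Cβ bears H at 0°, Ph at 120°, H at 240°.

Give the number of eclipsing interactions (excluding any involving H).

1

Non-H eclipsing pairs: CN(120°)/Ph(120°) — 1 interaction.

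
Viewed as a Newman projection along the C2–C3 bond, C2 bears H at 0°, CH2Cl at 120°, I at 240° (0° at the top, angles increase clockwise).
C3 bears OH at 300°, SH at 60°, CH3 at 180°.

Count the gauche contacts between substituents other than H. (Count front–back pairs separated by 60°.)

Non-H gauche pairs: CH2Cl(120°)/SH(60°); CH2Cl(120°)/CH3(180°); I(240°)/OH(300°); I(240°)/CH3(180°) — 4 interactions.

4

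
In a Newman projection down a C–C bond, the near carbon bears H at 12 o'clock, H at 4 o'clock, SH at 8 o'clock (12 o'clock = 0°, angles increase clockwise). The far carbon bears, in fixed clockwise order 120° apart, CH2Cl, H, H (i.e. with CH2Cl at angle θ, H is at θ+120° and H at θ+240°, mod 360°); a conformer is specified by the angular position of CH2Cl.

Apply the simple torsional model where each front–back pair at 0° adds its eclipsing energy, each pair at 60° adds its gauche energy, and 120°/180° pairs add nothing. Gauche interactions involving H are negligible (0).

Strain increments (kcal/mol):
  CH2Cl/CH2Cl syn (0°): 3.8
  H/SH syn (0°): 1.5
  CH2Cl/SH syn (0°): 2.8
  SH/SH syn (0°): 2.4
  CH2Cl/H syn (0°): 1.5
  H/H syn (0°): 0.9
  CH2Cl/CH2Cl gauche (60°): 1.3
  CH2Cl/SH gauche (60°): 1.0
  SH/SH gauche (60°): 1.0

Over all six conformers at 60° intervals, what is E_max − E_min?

4.6 kcal/mol

CH2Cl at 0° (eclipsed): H–CH2Cl eclipsed, H–H eclipsed, SH–H eclipsed; 1.5 + 0.9 + 1.5 = 3.9 kcal/mol.
CH2Cl at 60° (staggered): no non-H gauche contacts → 0.0 kcal/mol.
CH2Cl at 120° (eclipsed): H–H eclipsed, H–CH2Cl eclipsed, SH–H eclipsed; 0.9 + 1.5 + 1.5 = 3.9 kcal/mol.
CH2Cl at 180° (staggered): SH–CH2Cl gauche; 1.0 = 1.0 kcal/mol.
CH2Cl at 240° (eclipsed): H–H eclipsed, H–H eclipsed, SH–CH2Cl eclipsed; 0.9 + 0.9 + 2.8 = 4.6 kcal/mol.
CH2Cl at 300° (staggered): SH–CH2Cl gauche; 1.0 = 1.0 kcal/mol.
Max at 240° (4.6 kcal/mol), min at 60° (0.0 kcal/mol); barrier = 4.6 kcal/mol.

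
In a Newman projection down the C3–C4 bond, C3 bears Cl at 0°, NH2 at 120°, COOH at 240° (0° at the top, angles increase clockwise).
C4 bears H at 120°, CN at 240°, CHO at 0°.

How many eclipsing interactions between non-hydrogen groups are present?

2

Non-H eclipsing pairs: Cl(0°)/CHO(0°); COOH(240°)/CN(240°) — 2 interactions.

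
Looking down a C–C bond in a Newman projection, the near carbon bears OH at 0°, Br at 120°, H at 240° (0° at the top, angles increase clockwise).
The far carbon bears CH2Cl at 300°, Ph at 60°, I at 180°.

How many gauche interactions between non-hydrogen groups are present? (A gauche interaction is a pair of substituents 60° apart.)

4

Non-H gauche pairs: OH(0°)/CH2Cl(300°); OH(0°)/Ph(60°); Br(120°)/Ph(60°); Br(120°)/I(180°) — 4 interactions.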